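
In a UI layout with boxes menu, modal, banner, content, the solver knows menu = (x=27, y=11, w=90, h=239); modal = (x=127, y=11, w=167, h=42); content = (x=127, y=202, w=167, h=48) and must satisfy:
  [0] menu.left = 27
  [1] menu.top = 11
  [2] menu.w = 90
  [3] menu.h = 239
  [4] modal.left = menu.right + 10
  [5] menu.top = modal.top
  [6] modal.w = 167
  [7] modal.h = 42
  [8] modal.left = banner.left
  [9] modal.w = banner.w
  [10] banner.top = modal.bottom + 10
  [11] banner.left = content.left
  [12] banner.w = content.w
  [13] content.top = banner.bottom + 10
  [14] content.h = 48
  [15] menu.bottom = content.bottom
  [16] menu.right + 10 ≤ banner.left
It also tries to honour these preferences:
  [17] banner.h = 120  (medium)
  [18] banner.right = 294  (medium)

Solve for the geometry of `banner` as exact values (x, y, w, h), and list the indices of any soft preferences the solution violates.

1. banner.x = 127  [modal.left = banner.left]
2. banner.w = 167  [modal.w = banner.w]
3. banner.y = 63  [banner.top = modal.bottom + 10]
4. banner.h = 129  [content.top = banner.bottom + 10]

banner = (x=127, y=63, w=167, h=129)
violated soft preferences: 17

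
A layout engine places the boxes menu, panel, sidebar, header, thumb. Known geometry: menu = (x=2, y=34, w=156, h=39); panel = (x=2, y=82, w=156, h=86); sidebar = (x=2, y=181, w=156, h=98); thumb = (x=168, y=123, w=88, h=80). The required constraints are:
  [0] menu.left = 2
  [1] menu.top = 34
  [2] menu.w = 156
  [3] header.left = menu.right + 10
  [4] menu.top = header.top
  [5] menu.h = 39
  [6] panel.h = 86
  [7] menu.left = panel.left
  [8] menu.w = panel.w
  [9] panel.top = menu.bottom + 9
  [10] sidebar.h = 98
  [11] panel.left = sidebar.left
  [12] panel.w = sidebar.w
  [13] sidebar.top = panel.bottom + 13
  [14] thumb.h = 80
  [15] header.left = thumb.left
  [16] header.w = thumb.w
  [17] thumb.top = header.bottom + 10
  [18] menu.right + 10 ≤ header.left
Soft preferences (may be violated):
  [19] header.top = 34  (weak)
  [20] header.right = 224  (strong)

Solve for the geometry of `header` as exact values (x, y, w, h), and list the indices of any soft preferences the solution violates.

1. header.x = 168  [header.left = menu.right + 10]
2. header.y = 34  [menu.top = header.top]
3. header.w = 88  [header.w = thumb.w]
4. header.h = 79  [thumb.top = header.bottom + 10]

header = (x=168, y=34, w=88, h=79)
violated soft preferences: 20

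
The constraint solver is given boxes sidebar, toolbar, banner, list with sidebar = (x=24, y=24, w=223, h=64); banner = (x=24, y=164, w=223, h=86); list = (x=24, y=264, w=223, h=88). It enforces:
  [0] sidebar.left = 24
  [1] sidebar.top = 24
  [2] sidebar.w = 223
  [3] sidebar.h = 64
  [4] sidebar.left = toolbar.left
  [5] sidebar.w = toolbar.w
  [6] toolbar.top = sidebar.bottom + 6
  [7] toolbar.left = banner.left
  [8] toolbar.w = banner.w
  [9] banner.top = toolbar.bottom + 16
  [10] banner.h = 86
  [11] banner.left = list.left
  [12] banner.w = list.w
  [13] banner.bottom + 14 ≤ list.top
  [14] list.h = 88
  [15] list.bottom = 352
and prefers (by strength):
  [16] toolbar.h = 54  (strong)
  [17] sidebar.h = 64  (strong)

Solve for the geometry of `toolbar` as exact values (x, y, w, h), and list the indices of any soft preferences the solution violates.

toolbar = (x=24, y=94, w=223, h=54)
violated soft preferences: none

1. toolbar.x = 24  [sidebar.left = toolbar.left]
2. toolbar.w = 223  [sidebar.w = toolbar.w]
3. toolbar.y = 94  [toolbar.top = sidebar.bottom + 6]
4. toolbar.h = 54  [banner.top = toolbar.bottom + 16]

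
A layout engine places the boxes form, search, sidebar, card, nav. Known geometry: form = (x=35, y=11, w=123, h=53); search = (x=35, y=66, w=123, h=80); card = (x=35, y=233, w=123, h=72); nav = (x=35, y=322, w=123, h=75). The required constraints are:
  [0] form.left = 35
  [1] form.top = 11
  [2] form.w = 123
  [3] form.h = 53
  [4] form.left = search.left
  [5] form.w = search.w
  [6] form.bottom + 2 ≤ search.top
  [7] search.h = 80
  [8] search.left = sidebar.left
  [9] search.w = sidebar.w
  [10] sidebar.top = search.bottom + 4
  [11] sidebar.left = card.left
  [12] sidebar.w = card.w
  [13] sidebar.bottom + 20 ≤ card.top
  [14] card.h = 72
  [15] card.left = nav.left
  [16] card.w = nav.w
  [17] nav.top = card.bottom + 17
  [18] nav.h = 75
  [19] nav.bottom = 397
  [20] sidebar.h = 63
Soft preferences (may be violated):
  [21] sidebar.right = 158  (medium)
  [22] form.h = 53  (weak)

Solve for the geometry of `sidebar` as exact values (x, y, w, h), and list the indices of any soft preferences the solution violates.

1. sidebar.x = 35  [search.left = sidebar.left]
2. sidebar.w = 123  [search.w = sidebar.w]
3. sidebar.y = 150  [sidebar.top = search.bottom + 4]
4. sidebar.h = 63  [sidebar.h = 63]

sidebar = (x=35, y=150, w=123, h=63)
violated soft preferences: none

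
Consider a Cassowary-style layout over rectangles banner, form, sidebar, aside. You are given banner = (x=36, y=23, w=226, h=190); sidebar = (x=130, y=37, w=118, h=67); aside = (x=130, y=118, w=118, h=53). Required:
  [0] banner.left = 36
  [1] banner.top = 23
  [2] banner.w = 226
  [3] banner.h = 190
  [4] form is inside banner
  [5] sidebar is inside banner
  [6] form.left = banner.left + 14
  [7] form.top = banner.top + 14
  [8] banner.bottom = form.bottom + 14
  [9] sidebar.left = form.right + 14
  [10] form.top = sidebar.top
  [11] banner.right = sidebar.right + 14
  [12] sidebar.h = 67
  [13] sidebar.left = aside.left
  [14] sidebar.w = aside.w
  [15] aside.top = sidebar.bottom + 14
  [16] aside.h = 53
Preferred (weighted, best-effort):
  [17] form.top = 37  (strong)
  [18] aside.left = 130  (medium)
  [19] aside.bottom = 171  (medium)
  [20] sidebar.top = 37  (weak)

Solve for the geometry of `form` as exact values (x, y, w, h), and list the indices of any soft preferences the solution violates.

1. form.x = 50  [form.left = banner.left + 14]
2. form.y = 37  [form.top = banner.top + 14]
3. form.h = 162  [banner.bottom = form.bottom + 14]
4. form.w = 66  [sidebar.left = form.right + 14]

form = (x=50, y=37, w=66, h=162)
violated soft preferences: none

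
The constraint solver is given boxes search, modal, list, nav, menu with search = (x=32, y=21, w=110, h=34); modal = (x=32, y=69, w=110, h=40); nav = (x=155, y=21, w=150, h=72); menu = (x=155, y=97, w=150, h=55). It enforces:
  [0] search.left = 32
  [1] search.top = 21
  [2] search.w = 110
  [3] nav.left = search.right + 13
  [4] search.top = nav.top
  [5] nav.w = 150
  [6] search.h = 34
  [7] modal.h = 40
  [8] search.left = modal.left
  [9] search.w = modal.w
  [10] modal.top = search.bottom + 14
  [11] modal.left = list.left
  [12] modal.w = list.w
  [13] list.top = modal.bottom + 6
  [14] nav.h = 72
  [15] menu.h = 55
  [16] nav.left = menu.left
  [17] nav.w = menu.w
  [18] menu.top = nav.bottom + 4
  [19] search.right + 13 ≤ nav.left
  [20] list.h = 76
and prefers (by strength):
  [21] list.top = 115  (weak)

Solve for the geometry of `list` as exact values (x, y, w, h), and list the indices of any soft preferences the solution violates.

1. list.x = 32  [modal.left = list.left]
2. list.w = 110  [modal.w = list.w]
3. list.y = 115  [list.top = modal.bottom + 6]
4. list.h = 76  [list.h = 76]

list = (x=32, y=115, w=110, h=76)
violated soft preferences: none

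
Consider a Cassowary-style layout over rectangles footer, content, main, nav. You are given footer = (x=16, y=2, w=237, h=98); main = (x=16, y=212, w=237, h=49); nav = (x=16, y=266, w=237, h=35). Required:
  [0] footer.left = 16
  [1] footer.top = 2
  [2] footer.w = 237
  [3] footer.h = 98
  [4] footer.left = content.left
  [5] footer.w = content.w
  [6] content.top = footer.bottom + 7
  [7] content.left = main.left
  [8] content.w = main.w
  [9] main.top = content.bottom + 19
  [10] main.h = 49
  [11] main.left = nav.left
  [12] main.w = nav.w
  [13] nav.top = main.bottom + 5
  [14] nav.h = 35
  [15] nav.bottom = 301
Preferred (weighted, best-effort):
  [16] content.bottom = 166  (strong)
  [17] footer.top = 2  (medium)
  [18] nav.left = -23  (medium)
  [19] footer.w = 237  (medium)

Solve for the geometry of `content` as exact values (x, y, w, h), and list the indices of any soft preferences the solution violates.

content = (x=16, y=107, w=237, h=86)
violated soft preferences: 16, 18

1. content.x = 16  [footer.left = content.left]
2. content.w = 237  [footer.w = content.w]
3. content.y = 107  [content.top = footer.bottom + 7]
4. content.h = 86  [main.top = content.bottom + 19]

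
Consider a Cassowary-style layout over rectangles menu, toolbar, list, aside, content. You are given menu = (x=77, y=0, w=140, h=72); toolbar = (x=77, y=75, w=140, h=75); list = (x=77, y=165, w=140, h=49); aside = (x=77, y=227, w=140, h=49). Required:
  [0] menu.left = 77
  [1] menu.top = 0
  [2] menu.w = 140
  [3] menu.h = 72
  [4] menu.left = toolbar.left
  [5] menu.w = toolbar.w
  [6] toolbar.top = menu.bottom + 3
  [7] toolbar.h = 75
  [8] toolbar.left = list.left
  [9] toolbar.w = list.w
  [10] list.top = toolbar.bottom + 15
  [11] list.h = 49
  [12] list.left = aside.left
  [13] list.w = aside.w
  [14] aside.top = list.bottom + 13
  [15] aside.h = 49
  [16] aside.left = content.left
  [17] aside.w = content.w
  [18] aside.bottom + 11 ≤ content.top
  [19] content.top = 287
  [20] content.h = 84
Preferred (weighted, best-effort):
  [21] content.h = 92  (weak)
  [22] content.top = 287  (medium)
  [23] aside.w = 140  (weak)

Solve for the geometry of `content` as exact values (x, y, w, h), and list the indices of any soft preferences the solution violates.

1. content.x = 77  [aside.left = content.left]
2. content.w = 140  [aside.w = content.w]
3. content.y = 287  [content.top = 287]
4. content.h = 84  [content.h = 84]

content = (x=77, y=287, w=140, h=84)
violated soft preferences: 21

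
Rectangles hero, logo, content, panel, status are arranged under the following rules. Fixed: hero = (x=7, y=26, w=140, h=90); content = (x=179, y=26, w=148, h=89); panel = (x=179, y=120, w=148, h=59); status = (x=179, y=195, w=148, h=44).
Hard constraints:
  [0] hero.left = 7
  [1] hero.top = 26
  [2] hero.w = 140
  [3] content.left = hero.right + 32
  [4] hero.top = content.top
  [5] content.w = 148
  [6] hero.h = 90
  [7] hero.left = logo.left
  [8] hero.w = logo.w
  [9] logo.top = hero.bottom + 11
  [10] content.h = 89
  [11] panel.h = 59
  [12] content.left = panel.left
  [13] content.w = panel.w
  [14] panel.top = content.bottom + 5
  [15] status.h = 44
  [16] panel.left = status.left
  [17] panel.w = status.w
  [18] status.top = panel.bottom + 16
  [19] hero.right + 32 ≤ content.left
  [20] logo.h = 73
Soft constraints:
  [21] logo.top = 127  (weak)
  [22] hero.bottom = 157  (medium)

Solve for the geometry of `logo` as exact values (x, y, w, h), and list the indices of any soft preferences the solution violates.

1. logo.x = 7  [hero.left = logo.left]
2. logo.w = 140  [hero.w = logo.w]
3. logo.y = 127  [logo.top = hero.bottom + 11]
4. logo.h = 73  [logo.h = 73]

logo = (x=7, y=127, w=140, h=73)
violated soft preferences: 22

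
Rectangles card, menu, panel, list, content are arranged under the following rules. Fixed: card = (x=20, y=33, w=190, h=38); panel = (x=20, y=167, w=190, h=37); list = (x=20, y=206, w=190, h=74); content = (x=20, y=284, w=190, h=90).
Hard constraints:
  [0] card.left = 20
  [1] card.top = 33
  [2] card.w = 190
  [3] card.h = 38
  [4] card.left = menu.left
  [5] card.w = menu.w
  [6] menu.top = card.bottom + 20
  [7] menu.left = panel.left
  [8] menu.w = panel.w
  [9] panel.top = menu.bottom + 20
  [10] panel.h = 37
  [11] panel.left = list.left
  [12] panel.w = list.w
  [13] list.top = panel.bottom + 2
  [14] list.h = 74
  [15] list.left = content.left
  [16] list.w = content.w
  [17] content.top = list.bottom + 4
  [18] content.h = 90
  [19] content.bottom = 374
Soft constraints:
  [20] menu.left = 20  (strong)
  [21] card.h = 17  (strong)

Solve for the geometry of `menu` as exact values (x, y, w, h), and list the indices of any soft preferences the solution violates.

1. menu.x = 20  [card.left = menu.left]
2. menu.w = 190  [card.w = menu.w]
3. menu.y = 91  [menu.top = card.bottom + 20]
4. menu.h = 56  [panel.top = menu.bottom + 20]

menu = (x=20, y=91, w=190, h=56)
violated soft preferences: 21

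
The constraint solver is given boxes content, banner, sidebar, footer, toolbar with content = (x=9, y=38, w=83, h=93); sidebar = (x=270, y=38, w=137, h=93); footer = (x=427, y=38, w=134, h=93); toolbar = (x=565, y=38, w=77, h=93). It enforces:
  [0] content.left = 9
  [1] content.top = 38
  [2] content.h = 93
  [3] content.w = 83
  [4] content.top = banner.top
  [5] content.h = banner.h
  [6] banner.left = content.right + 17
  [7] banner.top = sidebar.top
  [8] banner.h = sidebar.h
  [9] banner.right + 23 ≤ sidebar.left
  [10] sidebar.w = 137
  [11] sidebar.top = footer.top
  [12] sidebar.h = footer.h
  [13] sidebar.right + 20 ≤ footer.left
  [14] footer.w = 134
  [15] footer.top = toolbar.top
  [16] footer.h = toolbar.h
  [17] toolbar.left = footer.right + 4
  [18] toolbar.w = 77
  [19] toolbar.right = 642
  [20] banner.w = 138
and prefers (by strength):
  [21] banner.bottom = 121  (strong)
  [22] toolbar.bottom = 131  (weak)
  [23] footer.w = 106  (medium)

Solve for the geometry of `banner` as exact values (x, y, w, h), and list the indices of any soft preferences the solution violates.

banner = (x=109, y=38, w=138, h=93)
violated soft preferences: 21, 23

1. banner.y = 38  [content.top = banner.top]
2. banner.h = 93  [content.h = banner.h]
3. banner.x = 109  [banner.left = content.right + 17]
4. banner.w = 138  [banner.w = 138]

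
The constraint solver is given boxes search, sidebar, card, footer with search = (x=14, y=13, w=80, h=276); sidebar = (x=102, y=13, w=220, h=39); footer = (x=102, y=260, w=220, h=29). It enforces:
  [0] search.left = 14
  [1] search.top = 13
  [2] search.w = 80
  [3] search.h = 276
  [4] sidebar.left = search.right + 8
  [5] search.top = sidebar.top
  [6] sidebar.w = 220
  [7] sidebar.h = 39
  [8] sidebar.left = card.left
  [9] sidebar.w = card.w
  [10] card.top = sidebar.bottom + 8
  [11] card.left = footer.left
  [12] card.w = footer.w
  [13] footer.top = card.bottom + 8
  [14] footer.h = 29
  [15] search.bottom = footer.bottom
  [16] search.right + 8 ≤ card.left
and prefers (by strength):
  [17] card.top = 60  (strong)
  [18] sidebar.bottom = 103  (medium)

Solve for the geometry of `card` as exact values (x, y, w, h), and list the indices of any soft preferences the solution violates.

1. card.x = 102  [sidebar.left = card.left]
2. card.w = 220  [sidebar.w = card.w]
3. card.y = 60  [card.top = sidebar.bottom + 8]
4. card.h = 192  [footer.top = card.bottom + 8]

card = (x=102, y=60, w=220, h=192)
violated soft preferences: 18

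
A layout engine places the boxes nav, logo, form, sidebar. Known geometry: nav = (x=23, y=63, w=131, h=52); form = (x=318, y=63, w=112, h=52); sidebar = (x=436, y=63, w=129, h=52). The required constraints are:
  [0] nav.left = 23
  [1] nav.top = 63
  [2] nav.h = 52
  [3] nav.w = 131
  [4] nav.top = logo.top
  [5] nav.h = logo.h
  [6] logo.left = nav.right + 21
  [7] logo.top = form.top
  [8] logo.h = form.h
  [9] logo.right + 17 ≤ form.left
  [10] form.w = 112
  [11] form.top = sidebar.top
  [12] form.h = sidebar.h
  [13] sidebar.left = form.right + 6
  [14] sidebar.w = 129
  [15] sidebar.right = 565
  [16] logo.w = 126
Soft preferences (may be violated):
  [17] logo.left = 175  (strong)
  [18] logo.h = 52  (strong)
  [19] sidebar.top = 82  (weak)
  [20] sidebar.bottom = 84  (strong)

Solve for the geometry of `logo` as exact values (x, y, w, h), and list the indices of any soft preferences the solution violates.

logo = (x=175, y=63, w=126, h=52)
violated soft preferences: 19, 20

1. logo.y = 63  [nav.top = logo.top]
2. logo.h = 52  [nav.h = logo.h]
3. logo.x = 175  [logo.left = nav.right + 21]
4. logo.w = 126  [logo.w = 126]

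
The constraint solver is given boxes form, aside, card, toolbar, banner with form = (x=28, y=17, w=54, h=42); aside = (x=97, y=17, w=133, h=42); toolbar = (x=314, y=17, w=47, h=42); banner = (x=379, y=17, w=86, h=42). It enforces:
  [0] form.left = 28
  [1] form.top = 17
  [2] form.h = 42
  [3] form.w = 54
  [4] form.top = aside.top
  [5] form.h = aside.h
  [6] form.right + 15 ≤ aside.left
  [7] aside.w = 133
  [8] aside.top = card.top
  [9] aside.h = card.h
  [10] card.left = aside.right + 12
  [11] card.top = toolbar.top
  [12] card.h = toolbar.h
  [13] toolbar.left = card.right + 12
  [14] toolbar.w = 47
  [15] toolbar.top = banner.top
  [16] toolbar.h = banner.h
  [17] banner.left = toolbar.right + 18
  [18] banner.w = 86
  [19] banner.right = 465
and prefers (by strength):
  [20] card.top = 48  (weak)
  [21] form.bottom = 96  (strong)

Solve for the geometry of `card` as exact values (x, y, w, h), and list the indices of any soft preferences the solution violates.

1. card.y = 17  [aside.top = card.top]
2. card.h = 42  [aside.h = card.h]
3. card.x = 242  [card.left = aside.right + 12]
4. card.w = 60  [toolbar.left = card.right + 12]

card = (x=242, y=17, w=60, h=42)
violated soft preferences: 20, 21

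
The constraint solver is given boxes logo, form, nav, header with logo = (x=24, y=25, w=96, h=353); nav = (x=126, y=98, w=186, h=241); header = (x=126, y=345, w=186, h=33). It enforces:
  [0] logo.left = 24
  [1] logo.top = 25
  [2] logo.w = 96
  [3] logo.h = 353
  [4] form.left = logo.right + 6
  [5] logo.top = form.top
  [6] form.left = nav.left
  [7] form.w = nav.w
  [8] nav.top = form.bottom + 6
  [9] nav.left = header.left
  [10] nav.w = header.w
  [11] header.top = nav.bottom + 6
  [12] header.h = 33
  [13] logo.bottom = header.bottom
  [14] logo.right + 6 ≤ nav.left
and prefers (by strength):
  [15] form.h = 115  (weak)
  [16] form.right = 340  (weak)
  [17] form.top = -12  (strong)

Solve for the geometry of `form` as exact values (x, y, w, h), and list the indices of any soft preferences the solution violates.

form = (x=126, y=25, w=186, h=67)
violated soft preferences: 15, 16, 17

1. form.x = 126  [form.left = logo.right + 6]
2. form.y = 25  [logo.top = form.top]
3. form.w = 186  [form.w = nav.w]
4. form.h = 67  [nav.top = form.bottom + 6]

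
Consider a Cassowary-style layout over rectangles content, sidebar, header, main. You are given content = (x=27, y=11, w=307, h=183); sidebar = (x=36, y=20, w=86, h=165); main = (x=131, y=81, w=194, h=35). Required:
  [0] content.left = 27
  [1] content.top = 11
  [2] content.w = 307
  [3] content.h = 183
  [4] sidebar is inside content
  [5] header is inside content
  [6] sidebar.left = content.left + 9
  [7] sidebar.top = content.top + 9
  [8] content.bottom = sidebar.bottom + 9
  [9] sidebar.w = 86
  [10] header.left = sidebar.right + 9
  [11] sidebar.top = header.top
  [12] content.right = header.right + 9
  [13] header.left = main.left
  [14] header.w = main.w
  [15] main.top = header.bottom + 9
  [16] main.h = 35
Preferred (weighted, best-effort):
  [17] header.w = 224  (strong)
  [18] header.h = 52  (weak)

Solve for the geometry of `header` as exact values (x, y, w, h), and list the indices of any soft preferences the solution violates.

1. header.x = 131  [header.left = sidebar.right + 9]
2. header.y = 20  [sidebar.top = header.top]
3. header.w = 194  [content.right = header.right + 9]
4. header.h = 52  [main.top = header.bottom + 9]

header = (x=131, y=20, w=194, h=52)
violated soft preferences: 17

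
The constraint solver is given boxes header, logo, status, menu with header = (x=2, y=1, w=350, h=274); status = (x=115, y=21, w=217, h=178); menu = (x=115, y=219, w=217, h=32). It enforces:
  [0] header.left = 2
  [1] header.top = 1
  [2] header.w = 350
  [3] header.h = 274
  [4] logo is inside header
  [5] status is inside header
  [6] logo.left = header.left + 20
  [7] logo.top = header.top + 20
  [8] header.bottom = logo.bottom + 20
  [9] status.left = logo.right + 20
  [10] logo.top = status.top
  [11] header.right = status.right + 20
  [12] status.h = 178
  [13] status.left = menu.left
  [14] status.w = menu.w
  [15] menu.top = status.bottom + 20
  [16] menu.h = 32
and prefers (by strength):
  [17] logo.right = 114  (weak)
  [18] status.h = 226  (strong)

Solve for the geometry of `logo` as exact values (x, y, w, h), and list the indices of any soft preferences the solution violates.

1. logo.x = 22  [logo.left = header.left + 20]
2. logo.y = 21  [logo.top = header.top + 20]
3. logo.h = 234  [header.bottom = logo.bottom + 20]
4. logo.w = 73  [status.left = logo.right + 20]

logo = (x=22, y=21, w=73, h=234)
violated soft preferences: 17, 18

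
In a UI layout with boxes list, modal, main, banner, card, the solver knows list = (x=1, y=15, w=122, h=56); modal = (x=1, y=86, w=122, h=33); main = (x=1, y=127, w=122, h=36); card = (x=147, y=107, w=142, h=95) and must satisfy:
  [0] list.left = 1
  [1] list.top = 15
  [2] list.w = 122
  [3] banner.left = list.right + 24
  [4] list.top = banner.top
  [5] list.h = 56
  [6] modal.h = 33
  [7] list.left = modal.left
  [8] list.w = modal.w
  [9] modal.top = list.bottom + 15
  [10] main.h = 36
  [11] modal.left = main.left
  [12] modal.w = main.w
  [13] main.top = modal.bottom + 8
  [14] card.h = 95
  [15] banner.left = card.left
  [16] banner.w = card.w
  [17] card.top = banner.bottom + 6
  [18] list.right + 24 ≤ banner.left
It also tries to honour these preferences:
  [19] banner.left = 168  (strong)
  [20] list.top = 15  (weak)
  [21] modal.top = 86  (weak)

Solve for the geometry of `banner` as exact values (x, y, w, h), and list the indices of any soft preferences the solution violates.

1. banner.x = 147  [banner.left = list.right + 24]
2. banner.y = 15  [list.top = banner.top]
3. banner.w = 142  [banner.w = card.w]
4. banner.h = 86  [card.top = banner.bottom + 6]

banner = (x=147, y=15, w=142, h=86)
violated soft preferences: 19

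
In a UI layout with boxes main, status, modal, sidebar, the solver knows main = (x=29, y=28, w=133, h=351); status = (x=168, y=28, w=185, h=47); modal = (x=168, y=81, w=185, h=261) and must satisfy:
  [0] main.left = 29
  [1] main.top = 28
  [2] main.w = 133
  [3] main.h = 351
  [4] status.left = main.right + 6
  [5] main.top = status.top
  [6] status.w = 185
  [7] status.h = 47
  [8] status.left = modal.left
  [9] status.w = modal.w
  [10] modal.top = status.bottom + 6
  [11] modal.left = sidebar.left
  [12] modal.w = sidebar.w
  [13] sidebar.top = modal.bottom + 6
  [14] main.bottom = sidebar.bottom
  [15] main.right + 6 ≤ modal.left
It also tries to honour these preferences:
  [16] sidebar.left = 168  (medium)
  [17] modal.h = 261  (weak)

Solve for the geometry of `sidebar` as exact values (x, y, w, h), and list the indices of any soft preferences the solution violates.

sidebar = (x=168, y=348, w=185, h=31)
violated soft preferences: none

1. sidebar.x = 168  [modal.left = sidebar.left]
2. sidebar.w = 185  [modal.w = sidebar.w]
3. sidebar.y = 348  [sidebar.top = modal.bottom + 6]
4. sidebar.h = 31  [main.bottom = sidebar.bottom]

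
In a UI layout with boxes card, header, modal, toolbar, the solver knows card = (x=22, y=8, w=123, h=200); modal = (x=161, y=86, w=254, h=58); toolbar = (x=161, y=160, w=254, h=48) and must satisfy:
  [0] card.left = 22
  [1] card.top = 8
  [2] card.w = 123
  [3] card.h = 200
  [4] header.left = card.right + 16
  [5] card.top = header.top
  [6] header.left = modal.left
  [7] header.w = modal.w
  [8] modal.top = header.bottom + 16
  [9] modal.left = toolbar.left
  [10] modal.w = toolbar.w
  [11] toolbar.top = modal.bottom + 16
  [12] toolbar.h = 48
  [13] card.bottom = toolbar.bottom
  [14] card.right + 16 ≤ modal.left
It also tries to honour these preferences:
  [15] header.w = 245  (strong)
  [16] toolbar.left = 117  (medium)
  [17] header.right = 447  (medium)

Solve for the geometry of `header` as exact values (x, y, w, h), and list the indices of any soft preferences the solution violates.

1. header.x = 161  [header.left = card.right + 16]
2. header.y = 8  [card.top = header.top]
3. header.w = 254  [header.w = modal.w]
4. header.h = 62  [modal.top = header.bottom + 16]

header = (x=161, y=8, w=254, h=62)
violated soft preferences: 15, 16, 17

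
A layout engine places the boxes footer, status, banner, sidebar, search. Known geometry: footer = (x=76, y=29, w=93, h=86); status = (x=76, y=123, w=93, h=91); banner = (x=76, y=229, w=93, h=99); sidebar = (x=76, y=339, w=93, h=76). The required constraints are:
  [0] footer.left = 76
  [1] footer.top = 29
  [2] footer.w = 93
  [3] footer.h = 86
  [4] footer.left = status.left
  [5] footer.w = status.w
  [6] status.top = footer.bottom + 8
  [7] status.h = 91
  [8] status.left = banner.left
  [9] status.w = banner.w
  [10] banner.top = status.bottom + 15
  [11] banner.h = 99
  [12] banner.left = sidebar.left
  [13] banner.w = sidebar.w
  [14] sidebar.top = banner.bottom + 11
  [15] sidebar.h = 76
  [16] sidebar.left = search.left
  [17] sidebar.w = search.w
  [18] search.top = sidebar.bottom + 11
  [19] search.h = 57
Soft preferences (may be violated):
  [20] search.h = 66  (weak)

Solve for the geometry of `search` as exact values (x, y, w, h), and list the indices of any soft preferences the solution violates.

search = (x=76, y=426, w=93, h=57)
violated soft preferences: 20

1. search.x = 76  [sidebar.left = search.left]
2. search.w = 93  [sidebar.w = search.w]
3. search.y = 426  [search.top = sidebar.bottom + 11]
4. search.h = 57  [search.h = 57]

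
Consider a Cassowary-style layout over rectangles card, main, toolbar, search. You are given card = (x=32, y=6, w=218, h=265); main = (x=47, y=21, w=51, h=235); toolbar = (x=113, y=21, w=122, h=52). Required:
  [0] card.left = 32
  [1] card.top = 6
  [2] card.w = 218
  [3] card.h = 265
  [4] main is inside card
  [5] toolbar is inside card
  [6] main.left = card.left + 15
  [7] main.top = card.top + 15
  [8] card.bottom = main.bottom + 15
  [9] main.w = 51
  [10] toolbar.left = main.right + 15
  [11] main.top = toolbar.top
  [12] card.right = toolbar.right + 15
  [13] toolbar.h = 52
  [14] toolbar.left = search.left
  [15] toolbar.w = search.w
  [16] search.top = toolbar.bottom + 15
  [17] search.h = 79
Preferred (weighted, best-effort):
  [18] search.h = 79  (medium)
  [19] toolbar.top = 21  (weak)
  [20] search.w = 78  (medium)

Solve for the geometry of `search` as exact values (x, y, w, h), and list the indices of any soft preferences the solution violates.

search = (x=113, y=88, w=122, h=79)
violated soft preferences: 20

1. search.x = 113  [toolbar.left = search.left]
2. search.w = 122  [toolbar.w = search.w]
3. search.y = 88  [search.top = toolbar.bottom + 15]
4. search.h = 79  [search.h = 79]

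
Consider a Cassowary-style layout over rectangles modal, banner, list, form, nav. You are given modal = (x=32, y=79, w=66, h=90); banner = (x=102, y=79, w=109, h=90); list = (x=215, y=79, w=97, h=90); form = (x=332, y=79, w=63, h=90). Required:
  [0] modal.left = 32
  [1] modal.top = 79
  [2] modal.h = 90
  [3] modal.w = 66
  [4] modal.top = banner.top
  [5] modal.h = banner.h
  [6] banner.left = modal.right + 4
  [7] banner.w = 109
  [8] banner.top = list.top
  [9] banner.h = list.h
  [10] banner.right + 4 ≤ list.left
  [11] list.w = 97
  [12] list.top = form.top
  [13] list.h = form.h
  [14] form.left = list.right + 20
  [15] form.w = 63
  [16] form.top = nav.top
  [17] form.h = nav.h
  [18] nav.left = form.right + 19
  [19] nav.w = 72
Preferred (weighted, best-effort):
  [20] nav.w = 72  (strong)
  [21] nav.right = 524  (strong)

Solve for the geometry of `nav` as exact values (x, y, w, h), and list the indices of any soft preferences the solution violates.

1. nav.y = 79  [form.top = nav.top]
2. nav.h = 90  [form.h = nav.h]
3. nav.x = 414  [nav.left = form.right + 19]
4. nav.w = 72  [nav.w = 72]

nav = (x=414, y=79, w=72, h=90)
violated soft preferences: 21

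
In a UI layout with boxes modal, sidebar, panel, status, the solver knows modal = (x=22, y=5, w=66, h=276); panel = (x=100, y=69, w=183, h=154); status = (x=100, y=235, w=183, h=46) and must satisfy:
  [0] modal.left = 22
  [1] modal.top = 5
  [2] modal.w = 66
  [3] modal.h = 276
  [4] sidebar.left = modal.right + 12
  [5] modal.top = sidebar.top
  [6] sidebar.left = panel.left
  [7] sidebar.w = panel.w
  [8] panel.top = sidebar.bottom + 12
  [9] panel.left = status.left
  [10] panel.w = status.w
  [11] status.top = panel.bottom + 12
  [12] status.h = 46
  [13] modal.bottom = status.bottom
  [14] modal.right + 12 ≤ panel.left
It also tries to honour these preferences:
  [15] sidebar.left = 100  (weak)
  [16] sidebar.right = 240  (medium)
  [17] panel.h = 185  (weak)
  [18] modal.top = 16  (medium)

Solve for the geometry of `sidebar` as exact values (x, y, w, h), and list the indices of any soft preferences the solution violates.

sidebar = (x=100, y=5, w=183, h=52)
violated soft preferences: 16, 17, 18

1. sidebar.x = 100  [sidebar.left = modal.right + 12]
2. sidebar.y = 5  [modal.top = sidebar.top]
3. sidebar.w = 183  [sidebar.w = panel.w]
4. sidebar.h = 52  [panel.top = sidebar.bottom + 12]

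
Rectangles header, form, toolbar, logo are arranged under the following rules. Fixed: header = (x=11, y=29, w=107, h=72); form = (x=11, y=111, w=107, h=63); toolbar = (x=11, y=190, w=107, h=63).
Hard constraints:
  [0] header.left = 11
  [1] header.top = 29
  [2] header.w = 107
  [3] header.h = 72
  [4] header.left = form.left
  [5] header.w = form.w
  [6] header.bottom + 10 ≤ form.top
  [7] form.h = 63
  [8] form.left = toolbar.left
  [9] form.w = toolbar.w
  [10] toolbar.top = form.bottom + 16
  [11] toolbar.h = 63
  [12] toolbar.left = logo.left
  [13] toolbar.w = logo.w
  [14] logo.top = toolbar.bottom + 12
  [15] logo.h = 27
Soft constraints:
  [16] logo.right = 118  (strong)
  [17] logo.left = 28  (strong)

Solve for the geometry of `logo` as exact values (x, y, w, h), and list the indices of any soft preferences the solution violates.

1. logo.x = 11  [toolbar.left = logo.left]
2. logo.w = 107  [toolbar.w = logo.w]
3. logo.y = 265  [logo.top = toolbar.bottom + 12]
4. logo.h = 27  [logo.h = 27]

logo = (x=11, y=265, w=107, h=27)
violated soft preferences: 17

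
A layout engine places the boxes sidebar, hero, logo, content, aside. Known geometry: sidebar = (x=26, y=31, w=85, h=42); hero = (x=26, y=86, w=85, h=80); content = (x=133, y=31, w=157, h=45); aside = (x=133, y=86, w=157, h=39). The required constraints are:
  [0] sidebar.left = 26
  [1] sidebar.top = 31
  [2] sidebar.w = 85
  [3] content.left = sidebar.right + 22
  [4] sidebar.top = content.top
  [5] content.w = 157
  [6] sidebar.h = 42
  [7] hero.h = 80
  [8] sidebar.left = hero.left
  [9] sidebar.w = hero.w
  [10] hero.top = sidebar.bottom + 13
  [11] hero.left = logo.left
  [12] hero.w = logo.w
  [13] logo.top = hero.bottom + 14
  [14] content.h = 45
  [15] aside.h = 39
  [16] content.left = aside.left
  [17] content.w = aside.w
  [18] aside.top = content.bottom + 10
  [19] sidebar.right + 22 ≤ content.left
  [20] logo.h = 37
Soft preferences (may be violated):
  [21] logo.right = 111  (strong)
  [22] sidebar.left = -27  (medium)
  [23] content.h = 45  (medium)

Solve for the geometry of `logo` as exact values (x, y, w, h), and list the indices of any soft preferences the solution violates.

logo = (x=26, y=180, w=85, h=37)
violated soft preferences: 22

1. logo.x = 26  [hero.left = logo.left]
2. logo.w = 85  [hero.w = logo.w]
3. logo.y = 180  [logo.top = hero.bottom + 14]
4. logo.h = 37  [logo.h = 37]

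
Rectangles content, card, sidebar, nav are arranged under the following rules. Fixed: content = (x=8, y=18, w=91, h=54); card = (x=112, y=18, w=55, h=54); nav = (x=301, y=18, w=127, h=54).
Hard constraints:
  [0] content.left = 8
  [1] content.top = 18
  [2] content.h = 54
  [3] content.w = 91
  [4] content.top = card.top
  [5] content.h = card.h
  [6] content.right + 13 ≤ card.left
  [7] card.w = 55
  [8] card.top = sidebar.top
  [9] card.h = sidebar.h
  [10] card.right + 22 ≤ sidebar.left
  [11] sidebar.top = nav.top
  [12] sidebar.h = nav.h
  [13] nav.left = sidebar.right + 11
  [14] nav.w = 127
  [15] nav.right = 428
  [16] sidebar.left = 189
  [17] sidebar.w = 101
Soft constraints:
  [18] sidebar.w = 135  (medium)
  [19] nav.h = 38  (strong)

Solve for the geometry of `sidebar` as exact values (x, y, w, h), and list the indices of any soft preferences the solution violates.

sidebar = (x=189, y=18, w=101, h=54)
violated soft preferences: 18, 19

1. sidebar.y = 18  [card.top = sidebar.top]
2. sidebar.h = 54  [card.h = sidebar.h]
3. sidebar.x = 189  [sidebar.left = 189]
4. sidebar.w = 101  [sidebar.w = 101]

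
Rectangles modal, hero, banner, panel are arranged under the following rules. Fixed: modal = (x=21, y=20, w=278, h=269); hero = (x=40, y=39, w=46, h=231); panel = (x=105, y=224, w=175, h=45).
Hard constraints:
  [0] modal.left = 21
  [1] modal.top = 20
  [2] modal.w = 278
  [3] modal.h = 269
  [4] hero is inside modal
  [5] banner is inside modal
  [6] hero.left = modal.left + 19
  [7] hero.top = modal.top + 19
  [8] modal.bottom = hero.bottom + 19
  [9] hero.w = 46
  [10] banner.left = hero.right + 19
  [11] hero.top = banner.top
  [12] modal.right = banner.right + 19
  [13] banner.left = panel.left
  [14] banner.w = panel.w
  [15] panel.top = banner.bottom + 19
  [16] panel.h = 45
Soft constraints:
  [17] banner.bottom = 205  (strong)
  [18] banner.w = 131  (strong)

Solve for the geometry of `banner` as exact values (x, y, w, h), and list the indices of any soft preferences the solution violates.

banner = (x=105, y=39, w=175, h=166)
violated soft preferences: 18

1. banner.x = 105  [banner.left = hero.right + 19]
2. banner.y = 39  [hero.top = banner.top]
3. banner.w = 175  [modal.right = banner.right + 19]
4. banner.h = 166  [panel.top = banner.bottom + 19]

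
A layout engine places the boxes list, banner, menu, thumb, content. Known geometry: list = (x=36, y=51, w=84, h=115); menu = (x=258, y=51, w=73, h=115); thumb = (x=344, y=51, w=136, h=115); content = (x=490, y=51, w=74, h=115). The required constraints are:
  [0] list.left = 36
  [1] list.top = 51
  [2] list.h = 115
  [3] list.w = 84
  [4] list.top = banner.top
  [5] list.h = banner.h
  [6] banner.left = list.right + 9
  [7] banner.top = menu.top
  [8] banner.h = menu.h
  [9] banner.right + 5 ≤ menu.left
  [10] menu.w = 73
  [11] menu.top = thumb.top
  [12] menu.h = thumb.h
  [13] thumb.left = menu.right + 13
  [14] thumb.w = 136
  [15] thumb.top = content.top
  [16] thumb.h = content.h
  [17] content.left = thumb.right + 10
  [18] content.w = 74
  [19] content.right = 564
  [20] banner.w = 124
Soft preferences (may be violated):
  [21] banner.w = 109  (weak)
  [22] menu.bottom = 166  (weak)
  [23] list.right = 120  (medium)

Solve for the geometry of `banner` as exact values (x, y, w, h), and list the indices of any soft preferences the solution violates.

banner = (x=129, y=51, w=124, h=115)
violated soft preferences: 21

1. banner.y = 51  [list.top = banner.top]
2. banner.h = 115  [list.h = banner.h]
3. banner.x = 129  [banner.left = list.right + 9]
4. banner.w = 124  [banner.w = 124]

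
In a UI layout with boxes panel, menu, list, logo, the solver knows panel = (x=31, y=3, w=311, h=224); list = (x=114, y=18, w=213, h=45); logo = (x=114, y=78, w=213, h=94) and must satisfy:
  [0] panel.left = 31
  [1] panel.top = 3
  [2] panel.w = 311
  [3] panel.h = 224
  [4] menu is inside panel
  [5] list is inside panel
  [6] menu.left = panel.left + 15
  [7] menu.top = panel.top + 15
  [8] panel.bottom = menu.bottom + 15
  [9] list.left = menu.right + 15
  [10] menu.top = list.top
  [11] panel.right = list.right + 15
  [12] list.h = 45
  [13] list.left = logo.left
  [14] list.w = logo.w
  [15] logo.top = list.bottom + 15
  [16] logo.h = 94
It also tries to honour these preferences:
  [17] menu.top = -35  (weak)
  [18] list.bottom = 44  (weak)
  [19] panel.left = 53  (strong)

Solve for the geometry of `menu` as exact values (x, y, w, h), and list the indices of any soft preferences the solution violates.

1. menu.x = 46  [menu.left = panel.left + 15]
2. menu.y = 18  [menu.top = panel.top + 15]
3. menu.h = 194  [panel.bottom = menu.bottom + 15]
4. menu.w = 53  [list.left = menu.right + 15]

menu = (x=46, y=18, w=53, h=194)
violated soft preferences: 17, 18, 19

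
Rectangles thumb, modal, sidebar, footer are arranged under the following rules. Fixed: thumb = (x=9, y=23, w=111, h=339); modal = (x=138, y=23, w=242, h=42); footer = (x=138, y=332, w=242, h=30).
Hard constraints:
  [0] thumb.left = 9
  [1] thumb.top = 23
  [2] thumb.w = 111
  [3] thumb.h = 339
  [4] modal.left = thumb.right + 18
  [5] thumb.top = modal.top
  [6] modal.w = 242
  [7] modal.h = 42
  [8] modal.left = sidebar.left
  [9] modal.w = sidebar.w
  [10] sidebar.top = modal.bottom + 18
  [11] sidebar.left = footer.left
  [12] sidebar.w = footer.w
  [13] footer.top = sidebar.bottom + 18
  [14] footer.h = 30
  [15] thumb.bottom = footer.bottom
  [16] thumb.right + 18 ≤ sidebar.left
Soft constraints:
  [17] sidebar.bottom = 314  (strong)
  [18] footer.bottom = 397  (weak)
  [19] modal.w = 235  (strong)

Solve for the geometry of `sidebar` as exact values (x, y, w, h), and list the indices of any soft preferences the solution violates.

sidebar = (x=138, y=83, w=242, h=231)
violated soft preferences: 18, 19

1. sidebar.x = 138  [modal.left = sidebar.left]
2. sidebar.w = 242  [modal.w = sidebar.w]
3. sidebar.y = 83  [sidebar.top = modal.bottom + 18]
4. sidebar.h = 231  [footer.top = sidebar.bottom + 18]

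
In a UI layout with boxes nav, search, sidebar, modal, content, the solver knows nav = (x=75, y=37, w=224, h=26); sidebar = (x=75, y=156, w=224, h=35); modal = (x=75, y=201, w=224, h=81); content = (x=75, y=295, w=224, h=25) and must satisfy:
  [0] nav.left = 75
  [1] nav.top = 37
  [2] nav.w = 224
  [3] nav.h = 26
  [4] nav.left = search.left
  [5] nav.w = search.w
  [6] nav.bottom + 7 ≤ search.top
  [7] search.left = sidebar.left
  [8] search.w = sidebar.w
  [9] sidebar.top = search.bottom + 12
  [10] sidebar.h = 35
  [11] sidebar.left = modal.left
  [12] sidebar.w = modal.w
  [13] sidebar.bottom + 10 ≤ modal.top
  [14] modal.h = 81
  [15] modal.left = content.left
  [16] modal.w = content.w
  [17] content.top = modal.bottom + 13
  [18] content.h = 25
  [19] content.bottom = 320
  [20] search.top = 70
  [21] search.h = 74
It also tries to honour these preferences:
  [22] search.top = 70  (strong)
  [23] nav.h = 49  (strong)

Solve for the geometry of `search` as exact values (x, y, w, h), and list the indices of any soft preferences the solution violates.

search = (x=75, y=70, w=224, h=74)
violated soft preferences: 23

1. search.x = 75  [nav.left = search.left]
2. search.w = 224  [nav.w = search.w]
3. search.y = 70  [search.top = 70]
4. search.h = 74  [search.h = 74]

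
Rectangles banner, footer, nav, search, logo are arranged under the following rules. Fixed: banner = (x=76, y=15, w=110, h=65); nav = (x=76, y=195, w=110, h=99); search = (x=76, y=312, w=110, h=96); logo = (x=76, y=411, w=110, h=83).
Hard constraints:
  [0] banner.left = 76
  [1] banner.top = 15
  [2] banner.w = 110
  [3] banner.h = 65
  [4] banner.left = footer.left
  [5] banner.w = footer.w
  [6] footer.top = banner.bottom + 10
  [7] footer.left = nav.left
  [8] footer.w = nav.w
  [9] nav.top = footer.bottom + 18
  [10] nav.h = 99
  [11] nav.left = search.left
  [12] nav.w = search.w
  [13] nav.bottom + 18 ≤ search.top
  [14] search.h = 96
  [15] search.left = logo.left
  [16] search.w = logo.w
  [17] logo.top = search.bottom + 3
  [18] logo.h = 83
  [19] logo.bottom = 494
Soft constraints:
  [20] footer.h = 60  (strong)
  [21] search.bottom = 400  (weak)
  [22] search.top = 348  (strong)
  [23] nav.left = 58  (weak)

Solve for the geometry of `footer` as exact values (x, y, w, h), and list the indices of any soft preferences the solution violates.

footer = (x=76, y=90, w=110, h=87)
violated soft preferences: 20, 21, 22, 23

1. footer.x = 76  [banner.left = footer.left]
2. footer.w = 110  [banner.w = footer.w]
3. footer.y = 90  [footer.top = banner.bottom + 10]
4. footer.h = 87  [nav.top = footer.bottom + 18]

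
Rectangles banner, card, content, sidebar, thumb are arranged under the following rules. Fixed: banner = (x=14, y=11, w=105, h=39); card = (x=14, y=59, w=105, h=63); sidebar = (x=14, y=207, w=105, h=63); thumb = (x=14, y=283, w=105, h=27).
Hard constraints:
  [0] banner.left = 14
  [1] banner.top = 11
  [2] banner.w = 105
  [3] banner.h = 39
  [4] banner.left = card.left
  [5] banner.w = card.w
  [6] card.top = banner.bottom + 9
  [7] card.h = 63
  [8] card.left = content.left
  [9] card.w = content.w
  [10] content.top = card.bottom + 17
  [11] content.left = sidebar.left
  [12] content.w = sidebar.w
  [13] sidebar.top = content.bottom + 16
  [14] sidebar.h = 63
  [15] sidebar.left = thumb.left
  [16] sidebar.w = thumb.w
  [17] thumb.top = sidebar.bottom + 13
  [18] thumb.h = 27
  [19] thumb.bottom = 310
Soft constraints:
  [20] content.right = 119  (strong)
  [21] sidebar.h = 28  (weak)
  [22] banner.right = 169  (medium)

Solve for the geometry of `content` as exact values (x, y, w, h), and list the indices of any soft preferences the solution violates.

content = (x=14, y=139, w=105, h=52)
violated soft preferences: 21, 22

1. content.x = 14  [card.left = content.left]
2. content.w = 105  [card.w = content.w]
3. content.y = 139  [content.top = card.bottom + 17]
4. content.h = 52  [sidebar.top = content.bottom + 16]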